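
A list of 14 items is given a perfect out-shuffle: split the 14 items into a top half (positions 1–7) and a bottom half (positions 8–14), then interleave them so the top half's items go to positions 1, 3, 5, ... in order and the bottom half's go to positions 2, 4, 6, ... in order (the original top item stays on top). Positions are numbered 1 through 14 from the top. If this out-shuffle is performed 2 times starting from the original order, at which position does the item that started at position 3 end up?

9

Track the item's position through each out-shuffle:
3 → 5 → 9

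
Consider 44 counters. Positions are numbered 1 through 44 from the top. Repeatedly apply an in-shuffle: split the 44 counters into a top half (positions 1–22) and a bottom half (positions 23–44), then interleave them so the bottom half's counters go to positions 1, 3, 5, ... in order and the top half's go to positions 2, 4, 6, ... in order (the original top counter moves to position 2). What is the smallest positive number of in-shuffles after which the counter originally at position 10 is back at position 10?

6

Follow position 10 under repeated in-shuffles:
10 → 20 → 40 → 35 → 25 → 5 → 10
It first returns after 6 in-shuffles.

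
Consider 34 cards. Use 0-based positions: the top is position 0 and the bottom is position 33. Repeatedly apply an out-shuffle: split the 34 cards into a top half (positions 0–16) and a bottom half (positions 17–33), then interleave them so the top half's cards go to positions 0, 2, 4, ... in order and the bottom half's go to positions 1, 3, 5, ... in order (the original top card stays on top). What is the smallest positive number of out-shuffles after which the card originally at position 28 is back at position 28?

10

Follow position 28 under repeated out-shuffles:
28 → 23 → 13 → 26 → 19 → 5 → 10 → 20 → 7 → 14 → 28
It first returns after 10 out-shuffles.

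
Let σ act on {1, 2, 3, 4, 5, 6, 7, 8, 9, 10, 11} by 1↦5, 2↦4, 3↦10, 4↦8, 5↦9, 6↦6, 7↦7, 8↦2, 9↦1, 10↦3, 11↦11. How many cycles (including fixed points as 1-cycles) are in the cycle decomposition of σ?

6

Cycle decomposition: (1 5 9) (2 4 8) (3 10) (6) (7) (11).
6 cycles.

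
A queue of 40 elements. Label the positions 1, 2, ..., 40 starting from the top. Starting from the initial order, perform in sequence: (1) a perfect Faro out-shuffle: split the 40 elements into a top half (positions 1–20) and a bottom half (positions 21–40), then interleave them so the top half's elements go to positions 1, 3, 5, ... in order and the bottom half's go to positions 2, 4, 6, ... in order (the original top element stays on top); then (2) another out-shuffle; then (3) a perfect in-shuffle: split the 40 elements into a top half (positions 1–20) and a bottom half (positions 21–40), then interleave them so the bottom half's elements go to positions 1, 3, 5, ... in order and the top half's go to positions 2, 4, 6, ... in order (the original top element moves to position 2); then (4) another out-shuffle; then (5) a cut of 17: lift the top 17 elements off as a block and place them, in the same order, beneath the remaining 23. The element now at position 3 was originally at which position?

24

Undo the operations in reverse order, starting from position 3:
  undo op 5 (cut 17): 3 ← 20
  undo op 4 (out-shuffle, from bottom half): 20 ← 30
  undo op 3 (in-shuffle, from top half): 30 ← 15
  undo op 2 (out-shuffle, from top half): 15 ← 8
  undo op 1 (out-shuffle, from bottom half): 8 ← 24
So the element at position 3 came from original position 24.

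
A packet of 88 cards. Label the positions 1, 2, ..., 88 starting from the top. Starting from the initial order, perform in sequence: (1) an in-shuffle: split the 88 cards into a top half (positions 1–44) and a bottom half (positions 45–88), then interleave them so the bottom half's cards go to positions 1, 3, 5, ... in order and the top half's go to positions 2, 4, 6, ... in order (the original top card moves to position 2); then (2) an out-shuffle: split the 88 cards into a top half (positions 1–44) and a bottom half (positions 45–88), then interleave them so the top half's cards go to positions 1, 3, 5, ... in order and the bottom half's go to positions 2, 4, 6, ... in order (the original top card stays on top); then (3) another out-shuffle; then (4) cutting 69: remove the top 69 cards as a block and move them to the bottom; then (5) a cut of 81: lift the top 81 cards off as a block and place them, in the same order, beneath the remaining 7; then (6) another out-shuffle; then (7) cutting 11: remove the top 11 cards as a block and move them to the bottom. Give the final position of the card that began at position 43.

Track the card from position 43 forward through each operation:
  after op 1 (in-shuffle): 43 → 86
  after op 2 (out-shuffle): 86 → 84
  after op 3 (out-shuffle): 84 → 80
  after op 4 (cut 69): 80 → 11
  after op 5 (cut 81): 11 → 18
  after op 6 (out-shuffle): 18 → 35
  after op 7 (cut 11): 35 → 24

24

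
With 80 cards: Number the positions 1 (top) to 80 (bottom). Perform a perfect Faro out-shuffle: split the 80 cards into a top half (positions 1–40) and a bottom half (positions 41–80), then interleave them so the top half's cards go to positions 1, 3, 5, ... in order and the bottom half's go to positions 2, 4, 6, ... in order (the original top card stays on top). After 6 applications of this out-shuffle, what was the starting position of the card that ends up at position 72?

70

Work backwards from position 72, undoing one out-shuffle at a time:
72 ← 76 ← 78 ← 79 ← 40 ← 60 ← 70
So the card now at position 72 started at position 70.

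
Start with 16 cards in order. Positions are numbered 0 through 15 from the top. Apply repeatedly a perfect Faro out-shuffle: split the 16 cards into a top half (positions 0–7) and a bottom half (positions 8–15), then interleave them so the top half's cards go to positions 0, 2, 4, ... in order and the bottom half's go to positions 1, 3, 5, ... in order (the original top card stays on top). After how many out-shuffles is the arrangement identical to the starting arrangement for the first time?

The out-shuffle permutes the 16 positions with cycle lengths [1, 1, 2, 4, 4, 4].
Every card is home exactly when every cycle has completed a whole number of laps, i.e. after lcm(1, 2, 4) = 4 out-shuffles.

4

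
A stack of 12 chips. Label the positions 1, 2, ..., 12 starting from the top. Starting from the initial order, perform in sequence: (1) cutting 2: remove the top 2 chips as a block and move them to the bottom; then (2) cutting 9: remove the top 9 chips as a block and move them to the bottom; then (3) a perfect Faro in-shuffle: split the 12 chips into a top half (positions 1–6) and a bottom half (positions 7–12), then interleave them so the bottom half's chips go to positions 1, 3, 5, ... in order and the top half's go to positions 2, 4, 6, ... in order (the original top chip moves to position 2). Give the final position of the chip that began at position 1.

Track the chip from position 1 forward through each operation:
  after op 1 (cut 2): 1 → 11
  after op 2 (cut 9): 11 → 2
  after op 3 (in-shuffle): 2 → 4

4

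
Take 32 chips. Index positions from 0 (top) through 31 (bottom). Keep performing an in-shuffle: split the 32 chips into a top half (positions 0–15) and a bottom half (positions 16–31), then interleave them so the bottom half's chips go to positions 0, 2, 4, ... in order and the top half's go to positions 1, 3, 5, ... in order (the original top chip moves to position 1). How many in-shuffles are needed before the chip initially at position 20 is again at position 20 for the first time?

Follow position 20 under repeated in-shuffles:
20 → 8 → 17 → 2 → 5 → 11 → 23 → 14 → 29 → 26 → 20
It first returns after 10 in-shuffles.

10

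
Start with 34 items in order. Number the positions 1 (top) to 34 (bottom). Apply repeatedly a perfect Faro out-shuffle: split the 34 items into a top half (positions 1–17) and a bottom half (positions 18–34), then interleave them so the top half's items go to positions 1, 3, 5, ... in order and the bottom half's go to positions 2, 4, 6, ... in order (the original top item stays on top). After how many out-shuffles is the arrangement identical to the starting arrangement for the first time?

The out-shuffle permutes the 34 positions with cycle lengths [1, 1, 2, 10, 10, 10].
Every item is home exactly when every cycle has completed a whole number of laps, i.e. after lcm(1, 2, 10) = 10 out-shuffles.

10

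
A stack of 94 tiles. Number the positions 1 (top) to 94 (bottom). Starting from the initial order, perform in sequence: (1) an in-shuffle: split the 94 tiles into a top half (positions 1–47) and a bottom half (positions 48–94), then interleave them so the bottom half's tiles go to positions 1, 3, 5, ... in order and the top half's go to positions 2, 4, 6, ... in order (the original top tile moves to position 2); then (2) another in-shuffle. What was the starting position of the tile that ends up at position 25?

Undo the operations in reverse order, starting from position 25:
  undo op 2 (in-shuffle, from bottom half): 25 ← 60
  undo op 1 (in-shuffle, from top half): 60 ← 30
So the tile at position 25 came from original position 30.

30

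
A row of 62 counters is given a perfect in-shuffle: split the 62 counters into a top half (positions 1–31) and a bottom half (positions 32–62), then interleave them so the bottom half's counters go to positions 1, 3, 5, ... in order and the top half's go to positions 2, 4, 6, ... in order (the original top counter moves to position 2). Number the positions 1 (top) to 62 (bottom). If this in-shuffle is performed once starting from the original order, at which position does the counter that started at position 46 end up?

29

Track the counter's position through each in-shuffle:
46 → 29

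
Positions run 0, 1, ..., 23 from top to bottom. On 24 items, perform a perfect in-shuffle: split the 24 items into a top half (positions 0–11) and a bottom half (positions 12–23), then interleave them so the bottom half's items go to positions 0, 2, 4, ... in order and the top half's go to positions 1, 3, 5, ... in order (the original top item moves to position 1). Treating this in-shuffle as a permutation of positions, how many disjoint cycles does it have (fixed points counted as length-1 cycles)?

Trace each unvisited position around until it returns:
(0 1 3 7 15 6 ... len 20) (4 9 19 14)
2 cycles in total.

2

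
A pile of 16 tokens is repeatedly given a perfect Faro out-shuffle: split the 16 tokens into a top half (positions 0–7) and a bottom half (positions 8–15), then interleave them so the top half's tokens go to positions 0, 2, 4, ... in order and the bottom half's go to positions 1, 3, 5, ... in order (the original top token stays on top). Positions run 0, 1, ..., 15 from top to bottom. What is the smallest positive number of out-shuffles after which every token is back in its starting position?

The out-shuffle permutes the 16 positions with cycle lengths [1, 1, 2, 4, 4, 4].
Every token is home exactly when every cycle has completed a whole number of laps, i.e. after lcm(1, 2, 4) = 4 out-shuffles.

4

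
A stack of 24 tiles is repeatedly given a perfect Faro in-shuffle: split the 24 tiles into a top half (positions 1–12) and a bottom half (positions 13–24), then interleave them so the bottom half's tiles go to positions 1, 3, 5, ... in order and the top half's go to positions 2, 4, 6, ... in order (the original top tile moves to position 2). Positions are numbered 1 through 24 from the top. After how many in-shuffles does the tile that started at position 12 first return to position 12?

Follow position 12 under repeated in-shuffles:
12 → 24 → 23 → 21 → 17 → 9 → 18 → 11 → 22 → 19 → 13 → 1 → 2 → 4 → 8 → 16 → 7 → 14 → 3 → 6 → 12
It first returns after 20 in-shuffles.

20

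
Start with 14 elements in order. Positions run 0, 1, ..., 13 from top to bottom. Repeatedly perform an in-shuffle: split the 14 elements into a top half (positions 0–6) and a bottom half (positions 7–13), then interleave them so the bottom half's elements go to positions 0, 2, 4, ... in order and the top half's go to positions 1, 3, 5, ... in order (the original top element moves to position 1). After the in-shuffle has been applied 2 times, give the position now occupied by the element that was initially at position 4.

4

Track the element's position through each in-shuffle:
4 → 9 → 4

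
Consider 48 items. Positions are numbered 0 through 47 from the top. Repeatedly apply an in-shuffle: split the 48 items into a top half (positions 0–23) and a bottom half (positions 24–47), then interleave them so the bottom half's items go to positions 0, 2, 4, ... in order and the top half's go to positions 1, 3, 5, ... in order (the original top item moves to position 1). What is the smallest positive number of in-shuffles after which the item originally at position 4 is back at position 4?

21

Follow position 4 under repeated in-shuffles:
4 → 9 → 19 → 39 → 30 → 12 → 25 → 2 → ... → 4 (length 21)
It first returns after 21 in-shuffles.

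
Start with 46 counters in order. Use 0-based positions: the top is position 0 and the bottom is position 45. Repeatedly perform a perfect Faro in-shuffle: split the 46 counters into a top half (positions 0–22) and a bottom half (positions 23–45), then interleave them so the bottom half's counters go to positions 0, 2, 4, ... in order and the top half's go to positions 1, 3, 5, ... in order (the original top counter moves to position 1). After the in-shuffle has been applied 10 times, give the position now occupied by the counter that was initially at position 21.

14

Track the counter's position through each in-shuffle:
21 → 43 → 40 → 34 → 22 → 45 → 44 → 42 → 38 → 30 → 14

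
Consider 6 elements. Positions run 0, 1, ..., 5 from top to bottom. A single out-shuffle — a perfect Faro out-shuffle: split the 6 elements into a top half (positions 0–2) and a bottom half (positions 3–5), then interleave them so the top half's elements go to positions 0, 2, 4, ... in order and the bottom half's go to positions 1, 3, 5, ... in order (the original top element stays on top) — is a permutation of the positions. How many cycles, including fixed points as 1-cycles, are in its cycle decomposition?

3

Trace each unvisited position around until it returns:
(0) (1 2 4 3) (5)
3 cycles in total.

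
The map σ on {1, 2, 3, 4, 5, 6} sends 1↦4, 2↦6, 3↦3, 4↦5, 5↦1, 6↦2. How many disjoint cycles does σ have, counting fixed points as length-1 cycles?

3

Cycle decomposition: (1 4 5) (2 6) (3).
3 cycles.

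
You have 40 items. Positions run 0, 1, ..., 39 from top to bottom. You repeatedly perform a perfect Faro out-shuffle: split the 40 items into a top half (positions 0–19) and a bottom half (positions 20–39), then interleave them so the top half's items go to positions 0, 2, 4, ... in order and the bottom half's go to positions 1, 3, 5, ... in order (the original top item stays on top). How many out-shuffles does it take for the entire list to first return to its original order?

The out-shuffle permutes the 40 positions with cycle lengths [1, 1, 2, 12, 12, 12].
Every item is home exactly when every cycle has completed a whole number of laps, i.e. after lcm(1, 2, 12) = 12 out-shuffles.

12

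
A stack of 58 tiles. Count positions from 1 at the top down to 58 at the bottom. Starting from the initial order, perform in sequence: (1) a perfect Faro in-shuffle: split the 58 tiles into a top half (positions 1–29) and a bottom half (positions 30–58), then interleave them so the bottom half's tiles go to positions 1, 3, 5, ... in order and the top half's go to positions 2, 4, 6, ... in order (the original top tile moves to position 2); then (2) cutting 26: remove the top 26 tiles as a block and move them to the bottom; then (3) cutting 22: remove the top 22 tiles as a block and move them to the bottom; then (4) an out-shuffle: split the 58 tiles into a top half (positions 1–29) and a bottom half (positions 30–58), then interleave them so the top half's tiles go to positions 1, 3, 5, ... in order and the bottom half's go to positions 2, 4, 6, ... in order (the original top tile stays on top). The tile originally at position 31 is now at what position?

25

Track the tile from position 31 forward through each operation:
  after op 1 (in-shuffle): 31 → 3
  after op 2 (cut 26): 3 → 35
  after op 3 (cut 22): 35 → 13
  after op 4 (out-shuffle): 13 → 25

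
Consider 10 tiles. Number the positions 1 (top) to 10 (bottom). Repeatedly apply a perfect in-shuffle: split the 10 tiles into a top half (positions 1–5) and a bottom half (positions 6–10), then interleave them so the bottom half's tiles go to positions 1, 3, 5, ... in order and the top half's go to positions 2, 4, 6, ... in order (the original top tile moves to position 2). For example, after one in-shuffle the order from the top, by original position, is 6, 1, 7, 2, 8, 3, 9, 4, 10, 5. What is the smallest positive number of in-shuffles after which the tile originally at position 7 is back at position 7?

10

Follow position 7 under repeated in-shuffles:
7 → 3 → 6 → 1 → 2 → 4 → 8 → 5 → 10 → 9 → 7
It first returns after 10 in-shuffles.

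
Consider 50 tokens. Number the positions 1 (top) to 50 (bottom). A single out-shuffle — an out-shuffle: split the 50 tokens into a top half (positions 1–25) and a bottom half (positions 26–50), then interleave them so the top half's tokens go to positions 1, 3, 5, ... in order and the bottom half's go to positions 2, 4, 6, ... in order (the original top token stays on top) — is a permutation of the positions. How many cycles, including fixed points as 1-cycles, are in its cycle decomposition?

6

Trace each unvisited position around until it returns:
(1) (2 3 5 9 17 33 ... len 21) (4 7 13 25 49 48 ... len 21) (8 15 29) (22 43 36) (50)
6 cycles in total.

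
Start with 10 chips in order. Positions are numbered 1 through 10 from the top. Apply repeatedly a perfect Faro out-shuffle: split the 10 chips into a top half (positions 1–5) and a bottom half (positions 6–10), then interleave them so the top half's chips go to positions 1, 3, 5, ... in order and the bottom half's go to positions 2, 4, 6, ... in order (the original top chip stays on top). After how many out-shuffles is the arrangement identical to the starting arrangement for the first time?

6

The out-shuffle permutes the 10 positions with cycle lengths [1, 1, 2, 6].
Every chip is home exactly when every cycle has completed a whole number of laps, i.e. after lcm(1, 2, 6) = 6 out-shuffles.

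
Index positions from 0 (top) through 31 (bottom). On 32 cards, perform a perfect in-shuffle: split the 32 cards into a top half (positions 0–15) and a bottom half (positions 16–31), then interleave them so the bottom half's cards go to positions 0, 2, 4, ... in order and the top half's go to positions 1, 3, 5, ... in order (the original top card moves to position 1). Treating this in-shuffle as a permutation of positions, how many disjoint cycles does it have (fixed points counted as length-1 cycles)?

Trace each unvisited position around until it returns:
(0 1 3 7 15 31 30 28 24 16) (2 5 11 23 14 29 26 20 8 17) (4 9 19 6 13 27 22 12 25 18) (10 21)
4 cycles in total.

4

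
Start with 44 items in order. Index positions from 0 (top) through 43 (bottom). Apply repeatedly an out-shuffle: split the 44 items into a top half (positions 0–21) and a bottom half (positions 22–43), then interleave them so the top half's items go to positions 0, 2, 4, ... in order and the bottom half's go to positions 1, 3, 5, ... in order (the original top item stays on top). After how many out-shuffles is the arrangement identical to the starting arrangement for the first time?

14

The out-shuffle permutes the 44 positions with cycle lengths [1, 1, 14, 14, 14].
Every item is home exactly when every cycle has completed a whole number of laps, i.e. after lcm(1, 14) = 14 out-shuffles.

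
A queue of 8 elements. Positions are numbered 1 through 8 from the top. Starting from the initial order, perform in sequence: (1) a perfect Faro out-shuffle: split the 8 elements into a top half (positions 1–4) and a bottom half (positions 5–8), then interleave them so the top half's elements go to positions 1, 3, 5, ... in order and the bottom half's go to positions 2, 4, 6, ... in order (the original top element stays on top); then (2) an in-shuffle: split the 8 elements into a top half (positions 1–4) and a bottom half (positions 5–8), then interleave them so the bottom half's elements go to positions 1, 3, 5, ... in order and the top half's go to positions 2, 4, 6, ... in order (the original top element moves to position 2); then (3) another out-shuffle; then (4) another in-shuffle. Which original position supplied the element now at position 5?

5

Undo the operations in reverse order, starting from position 5:
  undo op 4 (in-shuffle, from bottom half): 5 ← 7
  undo op 3 (out-shuffle, from top half): 7 ← 4
  undo op 2 (in-shuffle, from top half): 4 ← 2
  undo op 1 (out-shuffle, from bottom half): 2 ← 5
So the element at position 5 came from original position 5.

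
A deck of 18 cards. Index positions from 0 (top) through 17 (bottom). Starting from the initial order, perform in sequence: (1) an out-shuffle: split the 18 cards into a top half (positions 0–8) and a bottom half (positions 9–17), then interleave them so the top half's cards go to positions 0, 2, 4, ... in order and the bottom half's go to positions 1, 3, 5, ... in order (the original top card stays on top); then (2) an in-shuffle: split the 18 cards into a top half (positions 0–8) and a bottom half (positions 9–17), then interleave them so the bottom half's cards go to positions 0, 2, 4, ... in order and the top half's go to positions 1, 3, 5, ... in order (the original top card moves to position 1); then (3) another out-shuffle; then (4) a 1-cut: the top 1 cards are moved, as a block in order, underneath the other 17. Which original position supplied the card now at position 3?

5

Undo the operations in reverse order, starting from position 3:
  undo op 4 (cut 1): 3 ← 4
  undo op 3 (out-shuffle, from top half): 4 ← 2
  undo op 2 (in-shuffle, from bottom half): 2 ← 10
  undo op 1 (out-shuffle, from top half): 10 ← 5
So the card at position 3 came from original position 5.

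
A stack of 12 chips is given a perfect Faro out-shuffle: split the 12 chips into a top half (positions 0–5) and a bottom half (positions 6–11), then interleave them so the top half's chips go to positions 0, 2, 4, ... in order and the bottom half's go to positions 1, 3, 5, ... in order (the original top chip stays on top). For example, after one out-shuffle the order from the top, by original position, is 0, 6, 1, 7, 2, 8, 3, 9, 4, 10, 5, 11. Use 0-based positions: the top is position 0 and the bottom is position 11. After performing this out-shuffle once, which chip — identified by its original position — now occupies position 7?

Work backwards from position 7, undoing one out-shuffle at a time:
7 ← 9
So the chip now at position 7 started at position 9.

9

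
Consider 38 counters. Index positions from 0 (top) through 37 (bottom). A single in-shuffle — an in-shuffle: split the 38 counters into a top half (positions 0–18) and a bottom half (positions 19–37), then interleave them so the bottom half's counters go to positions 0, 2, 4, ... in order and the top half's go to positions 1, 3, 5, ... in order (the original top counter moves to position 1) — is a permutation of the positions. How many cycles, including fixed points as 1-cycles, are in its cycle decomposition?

Trace each unvisited position around until it returns:
(0 1 3 7 15 31 ... len 12) (2 5 11 23 8 17 ... len 12) (6 13 27 16 33 28 ... len 12) (12 25)
4 cycles in total.

4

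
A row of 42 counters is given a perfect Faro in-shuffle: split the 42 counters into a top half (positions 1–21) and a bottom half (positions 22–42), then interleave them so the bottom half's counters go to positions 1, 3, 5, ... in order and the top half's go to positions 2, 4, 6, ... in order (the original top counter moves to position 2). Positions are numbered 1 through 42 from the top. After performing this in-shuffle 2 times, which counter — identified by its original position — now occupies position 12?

3

Work backwards from position 12, undoing one in-shuffle at a time:
12 ← 6 ← 3
So the counter now at position 12 started at position 3.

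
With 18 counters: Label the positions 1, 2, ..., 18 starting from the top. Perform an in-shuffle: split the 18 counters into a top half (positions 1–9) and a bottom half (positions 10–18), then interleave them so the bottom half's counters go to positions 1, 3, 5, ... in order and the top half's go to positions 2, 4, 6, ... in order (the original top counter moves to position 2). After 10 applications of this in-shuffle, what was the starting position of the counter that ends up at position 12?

Work backwards from position 12, undoing one in-shuffle at a time:
12 ← 6 ← 3 ← 11 ← 15 ← 17 ← 18 ← 9 ← 14 ← 7 ← 13
So the counter now at position 12 started at position 13.

13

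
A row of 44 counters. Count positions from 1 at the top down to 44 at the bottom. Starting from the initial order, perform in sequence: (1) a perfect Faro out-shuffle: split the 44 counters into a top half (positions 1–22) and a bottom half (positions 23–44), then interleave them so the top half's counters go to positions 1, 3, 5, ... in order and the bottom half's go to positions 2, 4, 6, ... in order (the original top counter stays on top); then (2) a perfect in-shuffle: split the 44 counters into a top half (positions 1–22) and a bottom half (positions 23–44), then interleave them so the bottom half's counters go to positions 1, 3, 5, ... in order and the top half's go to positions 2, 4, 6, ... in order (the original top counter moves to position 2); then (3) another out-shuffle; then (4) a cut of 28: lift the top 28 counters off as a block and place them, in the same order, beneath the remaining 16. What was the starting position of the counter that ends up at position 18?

Undo the operations in reverse order, starting from position 18:
  undo op 4 (cut 28): 18 ← 2
  undo op 3 (out-shuffle, from bottom half): 2 ← 23
  undo op 2 (in-shuffle, from bottom half): 23 ← 34
  undo op 1 (out-shuffle, from bottom half): 34 ← 39
So the counter at position 18 came from original position 39.

39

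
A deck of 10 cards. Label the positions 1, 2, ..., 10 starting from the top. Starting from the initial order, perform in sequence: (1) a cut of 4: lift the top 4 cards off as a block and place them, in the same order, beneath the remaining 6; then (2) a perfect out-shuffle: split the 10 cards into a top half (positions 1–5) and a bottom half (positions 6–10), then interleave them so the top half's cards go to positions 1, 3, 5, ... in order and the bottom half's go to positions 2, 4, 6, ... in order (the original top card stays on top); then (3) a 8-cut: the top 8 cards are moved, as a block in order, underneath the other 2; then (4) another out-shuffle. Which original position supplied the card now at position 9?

Undo the operations in reverse order, starting from position 9:
  undo op 4 (out-shuffle, from top half): 9 ← 5
  undo op 3 (cut 8): 5 ← 3
  undo op 2 (out-shuffle, from top half): 3 ← 2
  undo op 1 (cut 4): 2 ← 6
So the card at position 9 came from original position 6.

6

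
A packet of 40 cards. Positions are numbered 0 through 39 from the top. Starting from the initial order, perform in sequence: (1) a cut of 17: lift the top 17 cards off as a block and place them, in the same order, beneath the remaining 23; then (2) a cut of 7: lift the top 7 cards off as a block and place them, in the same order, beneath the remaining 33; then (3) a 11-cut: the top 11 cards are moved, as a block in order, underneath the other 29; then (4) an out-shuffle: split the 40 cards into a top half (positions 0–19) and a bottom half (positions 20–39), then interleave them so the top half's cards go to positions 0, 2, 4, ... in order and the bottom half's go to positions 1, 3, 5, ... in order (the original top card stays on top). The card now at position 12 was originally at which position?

1

Undo the operations in reverse order, starting from position 12:
  undo op 4 (out-shuffle, from top half): 12 ← 6
  undo op 3 (cut 11): 6 ← 17
  undo op 2 (cut 7): 17 ← 24
  undo op 1 (cut 17): 24 ← 1
So the card at position 12 came from original position 1.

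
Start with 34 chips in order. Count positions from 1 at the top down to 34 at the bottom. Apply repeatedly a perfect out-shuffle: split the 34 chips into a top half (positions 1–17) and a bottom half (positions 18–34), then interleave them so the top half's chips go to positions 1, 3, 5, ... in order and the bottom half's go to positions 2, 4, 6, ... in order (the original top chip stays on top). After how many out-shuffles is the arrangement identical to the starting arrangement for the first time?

10

The out-shuffle permutes the 34 positions with cycle lengths [1, 1, 2, 10, 10, 10].
Every chip is home exactly when every cycle has completed a whole number of laps, i.e. after lcm(1, 2, 10) = 10 out-shuffles.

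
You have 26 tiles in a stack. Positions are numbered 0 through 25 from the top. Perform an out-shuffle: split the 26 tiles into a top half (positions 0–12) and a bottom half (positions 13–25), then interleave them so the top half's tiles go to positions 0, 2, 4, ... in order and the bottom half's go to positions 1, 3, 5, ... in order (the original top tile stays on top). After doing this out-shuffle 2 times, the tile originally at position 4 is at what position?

Track the tile's position through each out-shuffle:
4 → 8 → 16

16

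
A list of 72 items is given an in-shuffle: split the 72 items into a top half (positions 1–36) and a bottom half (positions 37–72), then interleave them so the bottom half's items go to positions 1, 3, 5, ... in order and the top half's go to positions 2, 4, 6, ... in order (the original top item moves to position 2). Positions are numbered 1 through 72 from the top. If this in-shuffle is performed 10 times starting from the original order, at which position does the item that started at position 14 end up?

Track the item's position through each in-shuffle:
14 → 28 → 56 → 39 → 5 → 10 → 20 → 40 → 7 → 14 → 28

28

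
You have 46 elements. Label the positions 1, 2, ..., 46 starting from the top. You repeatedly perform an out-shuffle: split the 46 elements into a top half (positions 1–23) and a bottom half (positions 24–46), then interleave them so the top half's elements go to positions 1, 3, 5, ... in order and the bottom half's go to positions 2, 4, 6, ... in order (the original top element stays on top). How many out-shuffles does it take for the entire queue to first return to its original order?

The out-shuffle permutes the 46 positions with cycle lengths [1, 1, 2, 4, 4, 4, 6, 12, 12].
Every element is home exactly when every cycle has completed a whole number of laps, i.e. after lcm(1, 2, 4, 6, 12) = 12 out-shuffles.

12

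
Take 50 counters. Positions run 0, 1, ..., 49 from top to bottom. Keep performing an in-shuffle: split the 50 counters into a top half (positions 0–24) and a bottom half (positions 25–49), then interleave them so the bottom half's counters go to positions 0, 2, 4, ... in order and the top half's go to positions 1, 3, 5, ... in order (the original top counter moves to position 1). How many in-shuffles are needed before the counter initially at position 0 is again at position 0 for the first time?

8

Follow position 0 under repeated in-shuffles:
0 → 1 → 3 → 7 → 15 → 31 → 12 → 25 → 0
It first returns after 8 in-shuffles.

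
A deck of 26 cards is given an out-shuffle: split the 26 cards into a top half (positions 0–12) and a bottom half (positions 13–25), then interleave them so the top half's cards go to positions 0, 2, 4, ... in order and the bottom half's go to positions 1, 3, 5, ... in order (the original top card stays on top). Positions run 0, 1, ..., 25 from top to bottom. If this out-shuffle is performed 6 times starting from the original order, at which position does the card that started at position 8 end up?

Track the card's position through each out-shuffle:
8 → 16 → 7 → 14 → 3 → 6 → 12

12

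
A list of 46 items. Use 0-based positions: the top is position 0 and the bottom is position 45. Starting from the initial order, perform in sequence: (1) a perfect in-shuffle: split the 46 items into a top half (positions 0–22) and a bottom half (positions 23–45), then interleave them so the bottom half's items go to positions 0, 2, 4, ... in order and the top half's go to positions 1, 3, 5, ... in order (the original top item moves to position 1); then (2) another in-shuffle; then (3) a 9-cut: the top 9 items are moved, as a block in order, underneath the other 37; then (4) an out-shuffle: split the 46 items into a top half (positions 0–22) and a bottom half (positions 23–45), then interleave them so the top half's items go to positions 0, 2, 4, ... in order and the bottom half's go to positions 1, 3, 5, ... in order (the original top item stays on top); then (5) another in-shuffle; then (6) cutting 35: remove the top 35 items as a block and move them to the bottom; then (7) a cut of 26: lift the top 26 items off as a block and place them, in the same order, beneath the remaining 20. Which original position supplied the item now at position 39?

Undo the operations in reverse order, starting from position 39:
  undo op 7 (cut 26): 39 ← 19
  undo op 6 (cut 35): 19 ← 8
  undo op 5 (in-shuffle, from bottom half): 8 ← 27
  undo op 4 (out-shuffle, from bottom half): 27 ← 36
  undo op 3 (cut 9): 36 ← 45
  undo op 2 (in-shuffle, from top half): 45 ← 22
  undo op 1 (in-shuffle, from bottom half): 22 ← 34
So the item at position 39 came from original position 34.

34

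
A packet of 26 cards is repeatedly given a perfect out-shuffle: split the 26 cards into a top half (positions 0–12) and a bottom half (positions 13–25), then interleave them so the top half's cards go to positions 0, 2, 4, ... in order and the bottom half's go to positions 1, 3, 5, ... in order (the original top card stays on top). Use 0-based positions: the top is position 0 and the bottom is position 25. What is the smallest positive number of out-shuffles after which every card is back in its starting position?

20

The out-shuffle permutes the 26 positions with cycle lengths [1, 1, 4, 20].
Every card is home exactly when every cycle has completed a whole number of laps, i.e. after lcm(1, 4, 20) = 20 out-shuffles.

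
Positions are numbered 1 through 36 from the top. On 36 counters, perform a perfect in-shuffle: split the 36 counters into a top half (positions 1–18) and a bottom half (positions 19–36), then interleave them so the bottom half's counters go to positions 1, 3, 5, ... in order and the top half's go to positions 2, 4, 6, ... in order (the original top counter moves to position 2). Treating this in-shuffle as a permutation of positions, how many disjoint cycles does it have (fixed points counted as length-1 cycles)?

1

Trace each unvisited position around until it returns:
(1 2 4 8 16 32 ... len 36)
1 cycle in total.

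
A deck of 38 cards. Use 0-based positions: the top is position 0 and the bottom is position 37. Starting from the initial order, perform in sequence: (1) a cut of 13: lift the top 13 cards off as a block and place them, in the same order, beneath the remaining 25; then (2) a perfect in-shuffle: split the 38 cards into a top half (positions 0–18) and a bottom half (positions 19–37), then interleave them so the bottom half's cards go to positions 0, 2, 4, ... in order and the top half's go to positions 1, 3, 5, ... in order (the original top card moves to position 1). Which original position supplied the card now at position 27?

26

Undo the operations in reverse order, starting from position 27:
  undo op 2 (in-shuffle, from top half): 27 ← 13
  undo op 1 (cut 13): 13 ← 26
So the card at position 27 came from original position 26.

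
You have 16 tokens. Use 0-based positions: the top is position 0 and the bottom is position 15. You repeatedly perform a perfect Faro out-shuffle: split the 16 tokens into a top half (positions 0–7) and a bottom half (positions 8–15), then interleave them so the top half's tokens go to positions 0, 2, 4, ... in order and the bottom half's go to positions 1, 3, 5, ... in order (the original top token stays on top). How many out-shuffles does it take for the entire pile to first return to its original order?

The out-shuffle permutes the 16 positions with cycle lengths [1, 1, 2, 4, 4, 4].
Every token is home exactly when every cycle has completed a whole number of laps, i.e. after lcm(1, 2, 4) = 4 out-shuffles.

4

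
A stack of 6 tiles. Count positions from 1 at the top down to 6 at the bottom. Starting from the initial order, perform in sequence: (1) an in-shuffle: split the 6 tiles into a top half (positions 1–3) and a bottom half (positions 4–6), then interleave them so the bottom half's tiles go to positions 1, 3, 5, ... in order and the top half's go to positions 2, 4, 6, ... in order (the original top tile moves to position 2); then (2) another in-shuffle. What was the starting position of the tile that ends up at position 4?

1

Undo the operations in reverse order, starting from position 4:
  undo op 2 (in-shuffle, from top half): 4 ← 2
  undo op 1 (in-shuffle, from top half): 2 ← 1
So the tile at position 4 came from original position 1.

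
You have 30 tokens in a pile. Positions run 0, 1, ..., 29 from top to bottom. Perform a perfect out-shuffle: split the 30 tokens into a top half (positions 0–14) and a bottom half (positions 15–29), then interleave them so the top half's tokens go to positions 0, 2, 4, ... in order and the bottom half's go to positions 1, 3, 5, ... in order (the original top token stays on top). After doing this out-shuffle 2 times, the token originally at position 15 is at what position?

2

Track the token's position through each out-shuffle:
15 → 1 → 2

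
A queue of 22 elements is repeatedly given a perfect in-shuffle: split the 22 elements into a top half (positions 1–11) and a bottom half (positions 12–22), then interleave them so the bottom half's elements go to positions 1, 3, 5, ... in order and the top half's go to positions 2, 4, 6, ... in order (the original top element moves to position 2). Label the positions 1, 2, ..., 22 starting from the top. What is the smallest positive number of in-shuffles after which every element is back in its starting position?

11

The in-shuffle permutes the 22 positions with cycle lengths [11, 11].
Every element is home exactly when every cycle has completed a whole number of laps, i.e. after lcm(11) = 11 in-shuffles.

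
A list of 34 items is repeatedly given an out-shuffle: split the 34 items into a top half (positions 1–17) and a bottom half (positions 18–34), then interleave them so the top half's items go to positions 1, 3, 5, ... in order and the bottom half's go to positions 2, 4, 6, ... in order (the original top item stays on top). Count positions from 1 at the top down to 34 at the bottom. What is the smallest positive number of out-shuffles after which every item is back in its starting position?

The out-shuffle permutes the 34 positions with cycle lengths [1, 1, 2, 10, 10, 10].
Every item is home exactly when every cycle has completed a whole number of laps, i.e. after lcm(1, 2, 10) = 10 out-shuffles.

10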